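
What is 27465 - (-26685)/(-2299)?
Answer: 63115350/2299 ≈ 27453.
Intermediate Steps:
27465 - (-26685)/(-2299) = 27465 - (-26685)*(-1)/2299 = 27465 - 1*26685/2299 = 27465 - 26685/2299 = 63115350/2299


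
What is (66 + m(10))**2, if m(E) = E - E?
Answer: 4356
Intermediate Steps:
m(E) = 0
(66 + m(10))**2 = (66 + 0)**2 = 66**2 = 4356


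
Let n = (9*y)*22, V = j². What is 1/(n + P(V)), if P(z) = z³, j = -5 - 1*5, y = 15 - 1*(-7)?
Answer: 1/1004356 ≈ 9.9566e-7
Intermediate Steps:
y = 22 (y = 15 + 7 = 22)
j = -10 (j = -5 - 5 = -10)
V = 100 (V = (-10)² = 100)
n = 4356 (n = (9*22)*22 = 198*22 = 4356)
1/(n + P(V)) = 1/(4356 + 100³) = 1/(4356 + 1000000) = 1/1004356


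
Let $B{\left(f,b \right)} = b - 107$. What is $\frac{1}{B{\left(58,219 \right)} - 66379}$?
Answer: $- \frac{1}{66267} \approx -1.509 \cdot 10^{-5}$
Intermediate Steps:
$B{\left(f,b \right)} = -107 + b$ ($B{\left(f,b \right)} = b - 107 = -107 + b$)
$\frac{1}{B{\left(58,219 \right)} - 66379} = \frac{1}{\left(-107 + 219\right) - 66379} = \frac{1}{112 - 66379} = \frac{1}{-66267} = - \frac{1}{66267}$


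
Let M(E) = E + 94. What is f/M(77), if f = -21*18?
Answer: -42/19 ≈ -2.2105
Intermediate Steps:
M(E) = 94 + E
f = -378
f/M(77) = -378/(94 + 77) = -378/171 = -378*1/171 = -42/19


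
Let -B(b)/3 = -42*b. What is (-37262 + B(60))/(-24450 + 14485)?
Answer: 29702/9965 ≈ 2.9806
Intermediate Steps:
B(b) = 126*b (B(b) = -(-126)*b = 126*b)
(-37262 + B(60))/(-24450 + 14485) = (-37262 + 126*60)/(-24450 + 14485) = (-37262 + 7560)/(-9965) = -29702*(-1/9965) = 29702/9965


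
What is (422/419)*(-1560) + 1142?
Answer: -179822/419 ≈ -429.17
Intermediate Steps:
(422/419)*(-1560) + 1142 = -658320/419 + 1142 = -179822/419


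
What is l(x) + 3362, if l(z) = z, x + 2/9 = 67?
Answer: 30859/9 ≈ 3428.8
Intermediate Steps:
x = 601/9 (x = -2/9 + 67 = 601/9 ≈ 66.778)
l(x) + 3362 = 601/9 + 3362 = 30859/9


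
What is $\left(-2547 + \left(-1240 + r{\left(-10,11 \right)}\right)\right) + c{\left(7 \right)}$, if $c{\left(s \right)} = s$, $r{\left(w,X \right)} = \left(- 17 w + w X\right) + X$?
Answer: $-3709$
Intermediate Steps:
$r{\left(w,X \right)} = X - 17 w + X w$ ($r{\left(w,X \right)} = \left(- 17 w + X w\right) + X = X - 17 w + X w$)
$\left(-2547 + \left(-1240 + r{\left(-10,11 \right)}\right)\right) + c{\left(7 \right)} = \left(-2547 + \left(-1240 + \left(11 - -170 + 11 \left(-10\right)\right)\right)\right) + 7 = \left(-2547 + \left(-1240 + \left(11 + 170 - 110\right)\right)\right) + 7 = \left(-2547 + \left(-1240 + 71\right)\right) + 7 = \left(-2547 - 1169\right) + 7 = -3716 + 7 = -3709$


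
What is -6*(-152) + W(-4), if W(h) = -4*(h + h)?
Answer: 944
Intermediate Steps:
W(h) = -8*h
-6*(-152) + W(-4) = -6*(-152) - 8*(-4) = 912 + 32 = 944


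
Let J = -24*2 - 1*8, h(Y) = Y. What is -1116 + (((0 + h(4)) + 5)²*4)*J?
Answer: -19260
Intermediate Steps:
J = -56 (J = -4*12 - 8 = -48 - 8 = -56)
-1116 + (((0 + h(4)) + 5)²*4)*J = -1116 + (((0 + 4) + 5)²*4)*(-56) = -1116 + ((4 + 5)²*4)*(-56) = -1116 + (9²*4)*(-56) = -1116 + (81*4)*(-56) = -1116 + 324*(-56) = -1116 - 18144 = -19260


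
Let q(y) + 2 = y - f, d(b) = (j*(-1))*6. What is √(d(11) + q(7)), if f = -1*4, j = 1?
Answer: √3 ≈ 1.7320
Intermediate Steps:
d(b) = -6 (d(b) = (1*(-1))*6 = -1*6 = -6)
f = -4
q(y) = 2 + y (q(y) = -2 + (y - 1*(-4)) = -2 + (y + 4) = -2 + (4 + y) = 2 + y)
√(d(11) + q(7)) = √(-6 + (2 + 7)) = √(-6 + 9) = √3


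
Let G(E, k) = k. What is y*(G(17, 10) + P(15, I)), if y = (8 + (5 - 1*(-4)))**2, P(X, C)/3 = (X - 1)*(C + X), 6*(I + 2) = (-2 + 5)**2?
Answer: 178891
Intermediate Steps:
I = -1/2 (I = -2 + (-2 + 5)**2/6 = -2 + (1/6)*3**2 = -2 + (1/6)*9 = -2 + 3/2 = -1/2 ≈ -0.50000)
P(X, C) = 3*(-1 + X)*(C + X) (P(X, C) = 3*((X - 1)*(C + X)) = 3*((-1 + X)*(C + X)) = 3*(-1 + X)*(C + X))
y = 289 (y = (8 + (5 + 4))**2 = (8 + 9)**2 = 17**2 = 289)
y*(G(17, 10) + P(15, I)) = 289*(10 + (-3*(-1/2) - 3*15 + 3*15**2 + 3*(-1/2)*15)) = 289*(10 + (3/2 - 45 + 3*225 - 45/2)) = 289*(10 + (3/2 - 45 + 675 - 45/2)) = 289*(10 + 609) = 289*619 = 178891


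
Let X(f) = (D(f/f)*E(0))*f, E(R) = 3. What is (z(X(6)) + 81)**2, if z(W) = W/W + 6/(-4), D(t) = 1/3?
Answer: 25921/4 ≈ 6480.3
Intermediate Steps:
D(t) = 1/3
X(f) = f (X(f) = ((1/3)*3)*f = 1*f = f)
z(W) = -1/2 (z(W) = 1 + 6*(-1/4) = 1 - 3/2 = -1/2)
(z(X(6)) + 81)**2 = (-1/2 + 81)**2 = (161/2)**2 = 25921/4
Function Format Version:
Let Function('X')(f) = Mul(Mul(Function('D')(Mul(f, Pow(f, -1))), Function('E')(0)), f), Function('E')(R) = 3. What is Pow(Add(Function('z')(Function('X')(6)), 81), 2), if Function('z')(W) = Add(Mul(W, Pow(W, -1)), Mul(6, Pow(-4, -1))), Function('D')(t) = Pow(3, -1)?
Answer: Rational(25921, 4) ≈ 6480.3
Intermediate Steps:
Function('D')(t) = Rational(1, 3)
Function('X')(f) = f (Function('X')(f) = Mul(Mul(Rational(1, 3), 3), f) = Mul(1, f) = f)
Function('z')(W) = Rational(-1, 2) (Function('z')(W) = Add(1, Mul(6, Rational(-1, 4))) = Add(1, Rational(-3, 2)) = Rational(-1, 2))
Pow(Add(Function('z')(Function('X')(6)), 81), 2) = Pow(Add(Rational(-1, 2), 81), 2) = Pow(Rational(161, 2), 2) = Rational(25921, 4)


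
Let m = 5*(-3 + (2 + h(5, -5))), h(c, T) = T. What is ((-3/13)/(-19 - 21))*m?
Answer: -9/52 ≈ -0.17308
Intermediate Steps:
m = -30 (m = 5*(-3 + (2 - 5)) = 5*(-3 - 3) = 5*(-6) = -30)
((-3/13)/(-19 - 21))*m = ((-3/13)/(-19 - 21))*(-30) = ((-3*1/13)/(-40))*(-30) = -1/40*(-3/13)*(-30) = (3/520)*(-30) = -9/52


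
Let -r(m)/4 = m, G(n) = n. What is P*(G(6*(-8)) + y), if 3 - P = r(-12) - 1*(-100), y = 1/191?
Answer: 1329215/191 ≈ 6959.2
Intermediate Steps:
r(m) = -4*m
y = 1/191 ≈ 0.0052356
P = -145 (P = 3 - (-4*(-12) - 1*(-100)) = 3 - (48 + 100) = 3 - 1*148 = 3 - 148 = -145)
P*(G(6*(-8)) + y) = -145*(6*(-8) + 1/191) = -145*(-48 + 1/191) = -145*(-9167/191) = 1329215/191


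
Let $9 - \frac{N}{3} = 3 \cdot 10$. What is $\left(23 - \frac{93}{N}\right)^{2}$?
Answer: $\frac{264196}{441} \approx 599.08$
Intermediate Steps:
$N = -63$ ($N = 27 - 3 \cdot 3 \cdot 10 = 27 - 90 = -63$)
$\left(23 - \frac{93}{N}\right)^{2} = \left(23 - \frac{93}{-63}\right)^{2} = \left(23 - - \frac{31}{21}\right)^{2} = \left(23 + \frac{31}{21}\right)^{2} = \left(\frac{514}{21}\right)^{2} = \frac{264196}{441}$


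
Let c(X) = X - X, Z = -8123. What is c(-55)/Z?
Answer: 0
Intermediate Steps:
c(X) = 0
c(-55)/Z = 0/(-8123) = 0*(-1/8123) = 0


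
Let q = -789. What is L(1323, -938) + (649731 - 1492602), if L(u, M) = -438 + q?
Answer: -844098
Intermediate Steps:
L(u, M) = -1227 (L(u, M) = -438 - 789 = -1227)
L(1323, -938) + (649731 - 1492602) = -1227 + (649731 - 1492602) = -1227 - 842871 = -844098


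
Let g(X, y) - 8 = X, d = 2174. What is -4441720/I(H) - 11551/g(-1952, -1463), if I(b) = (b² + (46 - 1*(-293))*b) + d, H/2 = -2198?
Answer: 32899591561/5779105704 ≈ 5.6928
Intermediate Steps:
H = -4396 (H = 2*(-2198) = -4396)
g(X, y) = 8 + X
I(b) = 2174 + b² + 339*b (I(b) = (b² + (46 - 1*(-293))*b) + 2174 = (b² + (46 + 293)*b) + 2174 = (b² + 339*b) + 2174 = 2174 + b² + 339*b)
-4441720/I(H) - 11551/g(-1952, -1463) = -4441720/(2174 + (-4396)² + 339*(-4396)) - 11551/(8 - 1952) = -4441720/(2174 + 19324816 - 1490244) - 11551/(-1944) = -4441720/17836746 - 11551*(-1/1944) = -4441720*1/17836746 + 11551/1944 = -2220860/8918373 + 11551/1944 = 32899591561/5779105704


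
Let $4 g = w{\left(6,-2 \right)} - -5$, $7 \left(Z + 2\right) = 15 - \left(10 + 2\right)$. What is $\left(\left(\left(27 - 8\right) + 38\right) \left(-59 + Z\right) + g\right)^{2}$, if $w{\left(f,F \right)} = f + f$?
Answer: $\frac{9322481809}{784} \approx 1.1891 \cdot 10^{7}$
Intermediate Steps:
$w{\left(f,F \right)} = 2 f$
$Z = - \frac{11}{7}$ ($Z = -2 + \frac{15 - \left(10 + 2\right)}{7} = -2 + \frac{15 - 12}{7} = -2 + \frac{1}{7} \cdot 3 = -2 + \frac{3}{7} = - \frac{11}{7} \approx -1.5714$)
$g = \frac{17}{4}$ ($g = \frac{2 \cdot 6 - -5}{4} = \frac{12 + 5}{4} = \frac{1}{4} \cdot 17 = \frac{17}{4} \approx 4.25$)
$\left(\left(\left(27 - 8\right) + 38\right) \left(-59 + Z\right) + g\right)^{2} = \left(\left(\left(27 - 8\right) + 38\right) \left(-59 - \frac{11}{7}\right) + \frac{17}{4}\right)^{2} = \left(\left(19 + 38\right) \left(- \frac{424}{7}\right) + \frac{17}{4}\right)^{2} = \left(57 \left(- \frac{424}{7}\right) + \frac{17}{4}\right)^{2} = \left(- \frac{24168}{7} + \frac{17}{4}\right)^{2} = \left(- \frac{96553}{28}\right)^{2} = \frac{9322481809}{784}$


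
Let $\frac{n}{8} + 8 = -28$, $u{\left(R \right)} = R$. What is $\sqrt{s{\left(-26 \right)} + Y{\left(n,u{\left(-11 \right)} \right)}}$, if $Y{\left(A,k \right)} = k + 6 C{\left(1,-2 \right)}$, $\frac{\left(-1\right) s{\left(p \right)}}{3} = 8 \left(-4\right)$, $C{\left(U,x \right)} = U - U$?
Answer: $\sqrt{85} \approx 9.2195$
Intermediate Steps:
$C{\left(U,x \right)} = 0$
$n = -288$ ($n = -64 + 8 \left(-28\right) = -64 - 224 = -288$)
$s{\left(p \right)} = 96$ ($s{\left(p \right)} = - 3 \cdot 8 \left(-4\right) = \left(-3\right) \left(-32\right) = 96$)
$Y{\left(A,k \right)} = k$ ($Y{\left(A,k \right)} = k + 6 \cdot 0 = k + 0 = k$)
$\sqrt{s{\left(-26 \right)} + Y{\left(n,u{\left(-11 \right)} \right)}} = \sqrt{96 - 11} = \sqrt{85}$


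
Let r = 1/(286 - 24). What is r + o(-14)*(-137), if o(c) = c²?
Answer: -7035223/262 ≈ -26852.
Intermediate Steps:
r = 1/262 ≈ 0.0038168
r + o(-14)*(-137) = 1/262 + (-14)²*(-137) = 1/262 + 196*(-137) = 1/262 - 26852 = -7035223/262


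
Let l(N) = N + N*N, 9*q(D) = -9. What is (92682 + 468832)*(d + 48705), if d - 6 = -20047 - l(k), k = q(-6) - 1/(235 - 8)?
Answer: 829371354600392/51529 ≈ 1.6095e+10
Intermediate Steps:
q(D) = -1 (q(D) = (⅑)*(-9) = -1)
k = -228/227 (k = -1 - 1/(235 - 8) = -1 - 1/227 = -228/227 ≈ -1.0044)
l(N) = N + N²
d = -1032692917/51529 (d = 6 + (-20047 - (-228)*(1 - 228/227)/227) = 6 + (-20047 - (-228)*(-1)/(227*227)) = 6 + (-20047 - 1*228/51529) = 6 + (-20047 - 228/51529) = 6 - 1033002091/51529 = -1032692917/51529 ≈ -20041.)
(92682 + 468832)*(d + 48705) = (92682 + 468832)*(-1032692917/51529 + 48705) = 561514*(1477027028/51529) = 829371354600392/51529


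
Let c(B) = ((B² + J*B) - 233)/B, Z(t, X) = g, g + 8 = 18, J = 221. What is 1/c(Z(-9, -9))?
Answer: 10/2077 ≈ 0.0048146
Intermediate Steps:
g = 10 (g = -8 + 18 = 10)
Z(t, X) = 10
c(B) = (-233 + B² + 221*B)/B (c(B) = ((B² + 221*B) - 233)/B = (-233 + B² + 221*B)/B)
1/c(Z(-9, -9)) = 1/(221 + 10 - 233/10) = 1/(2077/10) = 10/2077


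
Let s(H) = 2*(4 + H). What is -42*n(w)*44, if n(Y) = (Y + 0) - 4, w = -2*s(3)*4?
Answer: 214368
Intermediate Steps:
s(H) = 8 + 2*H
w = -112 (w = -2*(8 + 2*3)*4 = -2*(8 + 6)*4 = -2*14*4 = -28*4 = -112)
n(Y) = -4 + Y (n(Y) = Y - 4 = -4 + Y)
-42*n(w)*44 = -42*(-4 - 112)*44 = -42*(-116)*44 = 4872*44 = 214368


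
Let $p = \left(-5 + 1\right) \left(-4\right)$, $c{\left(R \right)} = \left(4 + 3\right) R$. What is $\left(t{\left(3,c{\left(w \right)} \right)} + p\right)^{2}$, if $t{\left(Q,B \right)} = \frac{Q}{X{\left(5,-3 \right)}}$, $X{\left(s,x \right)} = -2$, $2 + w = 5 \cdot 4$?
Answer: $\frac{841}{4} \approx 210.25$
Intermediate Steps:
$w = 18$ ($w = -2 + 5 \cdot 4 = -2 + 20 = 18$)
$c{\left(R \right)} = 7 R$
$t{\left(Q,B \right)} = - \frac{Q}{2}$ ($t{\left(Q,B \right)} = \frac{Q}{-2} = Q \left(- \frac{1}{2}\right) = - \frac{Q}{2}$)
$p = 16$ ($p = \left(-4\right) \left(-4\right) = 16$)
$\left(t{\left(3,c{\left(w \right)} \right)} + p\right)^{2} = \left(\left(- \frac{1}{2}\right) 3 + 16\right)^{2} = \left(- \frac{3}{2} + 16\right)^{2} = \left(\frac{29}{2}\right)^{2} = \frac{841}{4}$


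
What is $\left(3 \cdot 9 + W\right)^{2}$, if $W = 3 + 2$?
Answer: $1024$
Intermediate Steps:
$W = 5$
$\left(3 \cdot 9 + W\right)^{2} = \left(3 \cdot 9 + 5\right)^{2} = \left(27 + 5\right)^{2} = 32^{2} = 1024$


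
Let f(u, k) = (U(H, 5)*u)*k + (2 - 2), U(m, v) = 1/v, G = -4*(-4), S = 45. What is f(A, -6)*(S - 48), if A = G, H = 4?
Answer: 288/5 ≈ 57.600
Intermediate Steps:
G = 16
A = 16
f(u, k) = k*u/5 (f(u, k) = (u/5)*k + (2 - 2) = (u/5)*k + 0 = k*u/5 + 0 = k*u/5)
f(A, -6)*(S - 48) = ((⅕)*(-6)*16)*(45 - 48) = -96/5*(-3) = 288/5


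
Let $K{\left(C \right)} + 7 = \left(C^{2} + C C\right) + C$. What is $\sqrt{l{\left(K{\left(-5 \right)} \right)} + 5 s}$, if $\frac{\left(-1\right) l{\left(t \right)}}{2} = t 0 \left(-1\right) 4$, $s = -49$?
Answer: $7 i \sqrt{5} \approx 15.652 i$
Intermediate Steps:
$K{\left(C \right)} = -7 + C + 2 C^{2}$ ($K{\left(C \right)} = -7 + \left(\left(C^{2} + C C\right) + C\right) = -7 + \left(\left(C^{2} + C^{2}\right) + C\right) = -7 + \left(2 C^{2} + C\right) = -7 + \left(C + 2 C^{2}\right) = -7 + C + 2 C^{2}$)
$l{\left(t \right)} = 0$ ($l{\left(t \right)} = - 2 t 0 \left(-1\right) 4 = - 2 \cdot 0 \left(-1\right) 4 = - 2 \cdot 0 \cdot 4 = \left(-2\right) 0 = 0$)
$\sqrt{l{\left(K{\left(-5 \right)} \right)} + 5 s} = \sqrt{0 + 5 \left(-49\right)} = \sqrt{0 - 245} = \sqrt{-245} = 7 i \sqrt{5}$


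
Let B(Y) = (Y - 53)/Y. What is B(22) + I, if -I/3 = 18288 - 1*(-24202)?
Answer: -2804371/22 ≈ -1.2747e+5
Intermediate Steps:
B(Y) = (-53 + Y)/Y
I = -127470 (I = -3*(18288 - 1*(-24202)) = -3*(18288 + 24202) = -3*42490 = -127470)
B(22) + I = (-53 + 22)/22 - 127470 = (1/22)*(-31) - 127470 = -31/22 - 127470 = -2804371/22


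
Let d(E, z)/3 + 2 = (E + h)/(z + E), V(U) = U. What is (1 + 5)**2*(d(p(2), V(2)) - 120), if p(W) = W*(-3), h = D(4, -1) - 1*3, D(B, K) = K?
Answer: -4266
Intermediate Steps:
h = -4 (h = -1 - 1*3 = -1 - 3 = -4)
p(W) = -3*W
d(E, z) = -6 + 3*(-4 + E)/(E + z) (d(E, z) = -6 + 3*((E - 4)/(z + E)) = -6 + 3*((-4 + E)/(E + z)) = -6 + 3*(-4 + E)/(E + z))
(1 + 5)**2*(d(p(2), V(2)) - 120) = (1 + 5)**2*(3*(-4 - (-3)*2 - 2*2)/(-3*2 + 2) - 120) = 6**2*(3*(-4 - 1*(-6) - 4)/(-6 + 2) - 120) = 36*(3*(-4 + 6 - 4)/(-4) - 120) = 36*(3*(-1/4)*(-2) - 120) = 36*(3/2 - 120) = 36*(-237/2) = -4266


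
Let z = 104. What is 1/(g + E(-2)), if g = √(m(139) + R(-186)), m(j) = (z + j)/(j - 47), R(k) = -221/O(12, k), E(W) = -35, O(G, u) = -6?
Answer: -1932/65441 - 2*√751755/327205 ≈ -0.034822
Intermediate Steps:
R(k) = 221/6 (R(k) = -221/(-6) = -221*(-⅙) = 221/6)
m(j) = (104 + j)/(-47 + j) (m(j) = (104 + j)/(j - 47) = (104 + j)/(-47 + j))
g = √751755/138 (g = √((104 + 139)/(-47 + 139) + 221/6) = √(243/92 + 221/6) = √(10895/276) = √751755/138 ≈ 6.2829)
1/(g + E(-2)) = 1/(√751755/138 - 35) = 1/(-35 + √751755/138)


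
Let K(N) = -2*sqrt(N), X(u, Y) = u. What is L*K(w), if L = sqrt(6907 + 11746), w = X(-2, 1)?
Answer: -2*I*sqrt(37306) ≈ -386.3*I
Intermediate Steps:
w = -2
L = sqrt(18653) ≈ 136.58
L*K(w) = sqrt(18653)*(-2*I*sqrt(2)) = -2*I*sqrt(37306)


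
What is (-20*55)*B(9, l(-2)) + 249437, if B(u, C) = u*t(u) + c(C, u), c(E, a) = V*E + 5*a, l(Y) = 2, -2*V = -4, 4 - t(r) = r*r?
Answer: 957837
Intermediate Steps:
t(r) = 4 - r**2 (t(r) = 4 - r*r = 4 - r**2)
V = 2 (V = -1/2*(-4) = 2)
c(E, a) = 2*E + 5*a
B(u, C) = 2*C + 5*u + u*(4 - u**2) (B(u, C) = u*(4 - u**2) + (2*C + 5*u) = 2*C + 5*u + u*(4 - u**2))
(-20*55)*B(9, l(-2)) + 249437 = (-20*55)*(-1*9**3 + 2*2 + 9*9) + 249437 = -1100*(-1*729 + 4 + 81) + 249437 = -1100*(-729 + 4 + 81) + 249437 = -1100*(-644) + 249437 = 708400 + 249437 = 957837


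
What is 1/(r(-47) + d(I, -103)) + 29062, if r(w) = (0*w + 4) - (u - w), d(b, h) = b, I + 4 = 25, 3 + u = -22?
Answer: 87187/3 ≈ 29062.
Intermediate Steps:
u = -25 (u = -3 - 22 = -25)
I = 21 (I = -4 + 25 = 21)
r(w) = 29 + w (r(w) = (0*w + 4) - (-25 - w) = (0 + 4) + (25 + w) = 4 + (25 + w) = 29 + w)
1/(r(-47) + d(I, -103)) + 29062 = 1/((29 - 47) + 21) + 29062 = 1/(-18 + 21) + 29062 = 1/3 + 29062 = 87187/3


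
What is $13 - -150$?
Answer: $163$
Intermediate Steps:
$13 - -150 = 13 + 150 = 163$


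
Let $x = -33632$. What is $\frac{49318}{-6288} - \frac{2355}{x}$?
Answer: $- \frac{102740921}{13217376} \approx -7.7732$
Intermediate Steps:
$\frac{49318}{-6288} - \frac{2355}{x} = \frac{49318}{-6288} - \frac{2355}{-33632} = 49318 \left(- \frac{1}{6288}\right) - - \frac{2355}{33632} = - \frac{24659}{3144} + \frac{2355}{33632} = - \frac{102740921}{13217376}$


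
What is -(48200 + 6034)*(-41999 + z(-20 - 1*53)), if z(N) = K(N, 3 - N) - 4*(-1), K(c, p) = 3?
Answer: 2277394128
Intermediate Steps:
z(N) = 7 (z(N) = 3 - 4*(-1) = 3 + 4 = 7)
-(48200 + 6034)*(-41999 + z(-20 - 1*53)) = -(48200 + 6034)*(-41999 + 7) = -54234*(-41992) = -1*(-2277394128) = 2277394128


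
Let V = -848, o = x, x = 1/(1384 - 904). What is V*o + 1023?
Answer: 30637/30 ≈ 1021.2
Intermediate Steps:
x = 1/480 ≈ 0.0020833
o = 1/480 ≈ 0.0020833
V*o + 1023 = -848*1/480 + 1023 = -53/30 + 1023 = 30637/30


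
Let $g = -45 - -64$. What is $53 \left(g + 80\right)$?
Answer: $5247$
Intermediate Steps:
$g = 19$ ($g = -45 + 64 = 19$)
$53 \left(g + 80\right) = 53 \left(19 + 80\right) = 53 \cdot 99 = 5247$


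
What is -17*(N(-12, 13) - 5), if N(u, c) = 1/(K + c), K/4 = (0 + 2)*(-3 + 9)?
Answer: 5168/61 ≈ 84.721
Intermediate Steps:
K = 48 (K = 4*((0 + 2)*(-3 + 9)) = 4*(2*6) = 4*12 = 48)
N(u, c) = 1/(48 + c)
-17*(N(-12, 13) - 5) = -17*(1/(48 + 13) - 5) = -17*(1/61 - 5) = -17*(-304/61) = 5168/61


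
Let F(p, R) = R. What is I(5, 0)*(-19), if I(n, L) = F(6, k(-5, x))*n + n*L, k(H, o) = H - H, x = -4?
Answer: 0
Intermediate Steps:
k(H, o) = 0
I(n, L) = L*n (I(n, L) = 0*n + n*L = 0 + L*n = L*n)
I(5, 0)*(-19) = (0*5)*(-19) = 0*(-19) = 0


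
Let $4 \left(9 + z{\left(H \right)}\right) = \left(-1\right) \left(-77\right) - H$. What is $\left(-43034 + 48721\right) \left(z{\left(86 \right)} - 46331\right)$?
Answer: $- \frac{1054193503}{4} \approx -2.6355 \cdot 10^{8}$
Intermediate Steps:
$z{\left(H \right)} = \frac{41}{4} - \frac{H}{4}$ ($z{\left(H \right)} = -9 + \frac{\left(-1\right) \left(-77\right) - H}{4} = -9 + \frac{77 - H}{4} = -9 - \left(- \frac{77}{4} + \frac{H}{4}\right) = \frac{41}{4} - \frac{H}{4}$)
$\left(-43034 + 48721\right) \left(z{\left(86 \right)} - 46331\right) = \left(-43034 + 48721\right) \left(\left(\frac{41}{4} - \frac{43}{2}\right) - 46331\right) = 5687 \left(\left(\frac{41}{4} - \frac{43}{2}\right) - 46331\right) = 5687 \left(- \frac{45}{4} - 46331\right) = 5687 \left(- \frac{185369}{4}\right) = - \frac{1054193503}{4}$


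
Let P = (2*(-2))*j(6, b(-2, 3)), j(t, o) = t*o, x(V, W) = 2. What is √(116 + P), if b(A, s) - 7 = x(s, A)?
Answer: 10*I ≈ 10.0*I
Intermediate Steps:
b(A, s) = 9 (b(A, s) = 7 + 2 = 9)
j(t, o) = o*t
P = -216 (P = (2*(-2))*(9*6) = -4*54 = -216)
√(116 + P) = √(116 - 216) = √(-100) = 10*I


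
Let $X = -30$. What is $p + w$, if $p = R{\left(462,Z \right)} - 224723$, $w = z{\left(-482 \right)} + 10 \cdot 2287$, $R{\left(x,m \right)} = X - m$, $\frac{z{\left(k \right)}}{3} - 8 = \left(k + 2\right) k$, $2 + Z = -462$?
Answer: $492685$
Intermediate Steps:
$Z = -464$ ($Z = -2 - 462 = -464$)
$z{\left(k \right)} = 24 + 3 k \left(2 + k\right)$ ($z{\left(k \right)} = 24 + 3 \left(k + 2\right) k = 24 + 3 \left(2 + k\right) k = 24 + 3 k \left(2 + k\right)$)
$R{\left(x,m \right)} = -30 - m$
$w = 716974$ ($w = \left(24 + 3 \left(-482\right)^{2} + 6 \left(-482\right)\right) + 10 \cdot 2287 = \left(24 + 3 \cdot 232324 - 2892\right) + 22870 = \left(24 + 696972 - 2892\right) + 22870 = 694104 + 22870 = 716974$)
$p = -224289$ ($p = \left(-30 - -464\right) - 224723 = \left(-30 + 464\right) - 224723 = 434 - 224723 = -224289$)
$p + w = -224289 + 716974 = 492685$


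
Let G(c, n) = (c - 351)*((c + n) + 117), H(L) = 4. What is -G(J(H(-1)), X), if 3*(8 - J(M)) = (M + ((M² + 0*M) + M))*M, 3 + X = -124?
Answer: -12750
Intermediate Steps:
X = -127 (X = -3 - 124 = -127)
J(M) = 8 - M*(M² + 2*M)/3 (J(M) = 8 - (M + ((M² + 0*M) + M))*M/3 = 8 - (M + ((M² + 0) + M))*M/3 = 8 - (M + (M² + M))*M/3 = 8 - (M + (M + M²))*M/3 = 8 - (M² + 2*M)*M/3 = 8 - M*(M² + 2*M)/3)
G(c, n) = (-351 + c)*(117 + c + n)
-G(J(H(-1)), X) = -(-41067 + (8 - ⅔*4² - ⅓*4³)² - 351*(-127) - 234*(8 - ⅔*4² - ⅓*4³) + (8 - ⅔*4² - ⅓*4³)*(-127)) = -(-41067 + (8 - ⅔*16 - ⅓*64)² + 44577 - 234*(8 - ⅔*16 - ⅓*64) + (8 - ⅔*16 - ⅓*64)*(-127)) = -(-41067 + (8 - 32/3 - 64/3)² + 44577 - 234*(8 - 32/3 - 64/3) + (8 - 32/3 - 64/3)*(-127)) = -(-41067 + (-24)² + 44577 - 234*(-24) - 24*(-127)) = -(-41067 + 576 + 44577 + 5616 + 3048) = -1*12750 = -12750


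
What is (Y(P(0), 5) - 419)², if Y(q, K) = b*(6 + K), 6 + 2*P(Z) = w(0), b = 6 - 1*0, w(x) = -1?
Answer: 124609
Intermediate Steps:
b = 6 (b = 6 + 0 = 6)
P(Z) = -7/2 (P(Z) = -3 + (½)*(-1) = -3 - ½ = -7/2)
Y(q, K) = 36 + 6*K (Y(q, K) = 6*(6 + K) = 36 + 6*K)
(Y(P(0), 5) - 419)² = ((36 + 6*5) - 419)² = ((36 + 30) - 419)² = (66 - 419)² = (-353)² = 124609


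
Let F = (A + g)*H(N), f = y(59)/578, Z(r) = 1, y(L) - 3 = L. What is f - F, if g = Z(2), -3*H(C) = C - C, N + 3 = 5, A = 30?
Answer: 31/289 ≈ 0.10727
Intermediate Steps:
y(L) = 3 + L
N = 2 (N = -3 + 5 = 2)
H(C) = 0 (H(C) = -(C - C)/3 = -1/3*0 = 0)
g = 1
f = 31/289 (f = (3 + 59)/578 = 62*(1/578) = 31/289 ≈ 0.10727)
F = 0 (F = (30 + 1)*0 = 31*0 = 0)
f - F = 31/289 - 1*0 = 31/289 + 0 = 31/289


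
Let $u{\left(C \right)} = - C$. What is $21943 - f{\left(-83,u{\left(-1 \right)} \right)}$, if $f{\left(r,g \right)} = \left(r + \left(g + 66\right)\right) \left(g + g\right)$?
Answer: $21975$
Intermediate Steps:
$f{\left(r,g \right)} = 2 g \left(66 + g + r\right)$ ($f{\left(r,g \right)} = \left(r + \left(66 + g\right)\right) 2 g = \left(66 + g + r\right) 2 g = 2 g \left(66 + g + r\right)$)
$21943 - f{\left(-83,u{\left(-1 \right)} \right)} = 21943 - 2 \left(\left(-1\right) \left(-1\right)\right) \left(66 - -1 - 83\right) = 21943 - 2 \cdot 1 \left(66 + 1 - 83\right) = 21943 - 2 \cdot 1 \left(-16\right) = 21943 - -32 = 21943 + 32 = 21975$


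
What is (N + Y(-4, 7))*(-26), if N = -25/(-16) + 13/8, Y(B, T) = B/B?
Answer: -871/8 ≈ -108.88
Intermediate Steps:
Y(B, T) = 1
N = 51/16 (N = -25*(-1/16) + 13*(1/8) = 25/16 + 13/8 = 51/16 ≈ 3.1875)
(N + Y(-4, 7))*(-26) = (51/16 + 1)*(-26) = (67/16)*(-26) = -871/8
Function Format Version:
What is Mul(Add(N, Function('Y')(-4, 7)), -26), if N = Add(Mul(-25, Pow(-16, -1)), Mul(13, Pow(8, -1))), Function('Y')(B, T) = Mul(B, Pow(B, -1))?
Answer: Rational(-871, 8) ≈ -108.88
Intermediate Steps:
Function('Y')(B, T) = 1
N = Rational(51, 16) (N = Add(Mul(-25, Rational(-1, 16)), Mul(13, Rational(1, 8))) = Add(Rational(25, 16), Rational(13, 8)) = Rational(51, 16) ≈ 3.1875)
Mul(Add(N, Function('Y')(-4, 7)), -26) = Mul(Add(Rational(51, 16), 1), -26) = Mul(Rational(67, 16), -26) = Rational(-871, 8)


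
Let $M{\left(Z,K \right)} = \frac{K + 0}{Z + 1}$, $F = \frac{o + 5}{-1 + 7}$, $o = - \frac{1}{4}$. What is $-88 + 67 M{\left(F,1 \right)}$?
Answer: $- \frac{2176}{43} \approx -50.605$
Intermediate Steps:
$o = - \frac{1}{4}$ ($o = \left(-1\right) \frac{1}{4} = - \frac{1}{4} \approx -0.25$)
$F = \frac{19}{24}$ ($F = \frac{- \frac{1}{4} + 5}{-1 + 7} = \frac{19}{4 \cdot 6} = \frac{19}{4} \cdot \frac{1}{6} = \frac{19}{24} \approx 0.79167$)
$M{\left(Z,K \right)} = \frac{K}{1 + Z}$
$-88 + 67 M{\left(F,1 \right)} = -88 + 67 \cdot 1 \frac{1}{1 + \frac{19}{24}} = -88 + 67 \cdot 1 \frac{1}{\frac{43}{24}} = -88 + 67 \cdot 1 \cdot \frac{24}{43} = -88 + 67 \cdot \frac{24}{43} = -88 + \frac{1608}{43} = - \frac{2176}{43}$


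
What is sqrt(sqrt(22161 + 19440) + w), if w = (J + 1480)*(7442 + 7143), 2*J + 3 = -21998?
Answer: sqrt(-555425970 + 28*sqrt(849))/2 ≈ 11784.0*I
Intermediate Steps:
J = -22001/2 (J = -3/2 + (1/2)*(-21998) = -3/2 - 10999 = -22001/2 ≈ -11001.)
w = -277712985/2 (w = (-22001/2 + 1480)*(7442 + 7143) = -19041/2*14585 = -277712985/2 ≈ -1.3886e+8)
sqrt(sqrt(22161 + 19440) + w) = sqrt(sqrt(22161 + 19440) - 277712985/2) = sqrt(sqrt(41601) - 277712985/2) = sqrt(7*sqrt(849) - 277712985/2) = sqrt(-277712985/2 + 7*sqrt(849))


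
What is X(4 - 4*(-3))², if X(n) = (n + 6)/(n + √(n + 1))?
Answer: 484/(16 + √17)² ≈ 1.1952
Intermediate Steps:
X(n) = (6 + n)/(n + √(1 + n))
X(4 - 4*(-3))² = ((6 + (4 - 4*(-3)))/((4 - 4*(-3)) + √(1 + (4 - 4*(-3)))))² = ((6 + (4 + 12))/((4 + 12) + √(1 + (4 + 12))))² = ((6 + 16)/(16 + √(1 + 16)))² = (22/(16 + √17))² = 484/(16 + √17)²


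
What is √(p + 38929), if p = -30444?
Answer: √8485 ≈ 92.114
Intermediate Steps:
√(p + 38929) = √(-30444 + 38929) = √8485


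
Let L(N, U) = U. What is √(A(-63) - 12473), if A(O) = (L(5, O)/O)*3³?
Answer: 7*I*√254 ≈ 111.56*I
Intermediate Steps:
A(O) = 27 (A(O) = (O/O)*3³ = 1*27 = 27)
√(A(-63) - 12473) = √(27 - 12473) = √(-12446) = 7*I*√254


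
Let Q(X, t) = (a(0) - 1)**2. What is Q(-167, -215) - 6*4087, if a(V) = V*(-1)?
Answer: -24521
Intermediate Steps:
a(V) = -V
Q(X, t) = 1 (Q(X, t) = (-1*0 - 1)**2 = (0 - 1)**2 = (-1)**2 = 1)
Q(-167, -215) - 6*4087 = 1 - 6*4087 = 1 - 1*24522 = 1 - 24522 = -24521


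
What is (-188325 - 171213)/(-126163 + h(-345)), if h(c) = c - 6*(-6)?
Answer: 179769/63236 ≈ 2.8428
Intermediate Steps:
h(c) = 36 + c (h(c) = c + 36 = 36 + c)
(-188325 - 171213)/(-126163 + h(-345)) = (-188325 - 171213)/(-126163 + (36 - 345)) = -359538/(-126163 - 309) = -359538/(-126472) = -359538*(-1/126472) = 179769/63236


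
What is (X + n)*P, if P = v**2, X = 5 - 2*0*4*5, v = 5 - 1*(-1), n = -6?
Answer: -36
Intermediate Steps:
v = 6 (v = 5 + 1 = 6)
X = 5 (X = 5 - 0*5 = 5 - 2*0 = 5 + 0 = 5)
P = 36 (P = 6**2 = 36)
(X + n)*P = (5 - 6)*36 = -1*36 = -36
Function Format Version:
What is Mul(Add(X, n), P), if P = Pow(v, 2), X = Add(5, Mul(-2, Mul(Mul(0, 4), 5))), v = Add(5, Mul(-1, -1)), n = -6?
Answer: -36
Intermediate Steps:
v = 6 (v = Add(5, 1) = 6)
X = 5 (X = Add(5, Mul(-2, Mul(0, 5))) = Add(5, Mul(-2, 0)) = Add(5, 0) = 5)
P = 36 (P = Pow(6, 2) = 36)
Mul(Add(X, n), P) = Mul(Add(5, -6), 36) = Mul(-1, 36) = -36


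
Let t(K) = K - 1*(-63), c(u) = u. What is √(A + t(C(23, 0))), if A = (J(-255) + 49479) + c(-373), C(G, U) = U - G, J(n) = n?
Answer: √48891 ≈ 221.11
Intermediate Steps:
t(K) = 63 + K (t(K) = K + 63 = 63 + K)
A = 48851 (A = (-255 + 49479) - 373 = 49224 - 373 = 48851)
√(A + t(C(23, 0))) = √(48851 + (63 + (0 - 1*23))) = √(48851 + (63 + (0 - 23))) = √(48851 + (63 - 23)) = √(48851 + 40) = √48891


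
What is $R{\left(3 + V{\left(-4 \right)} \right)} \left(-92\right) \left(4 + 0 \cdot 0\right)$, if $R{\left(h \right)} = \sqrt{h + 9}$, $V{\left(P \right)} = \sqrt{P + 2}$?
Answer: $- 368 \sqrt{12 + i \sqrt{2}} \approx -1277.0 - 74.988 i$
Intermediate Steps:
$V{\left(P \right)} = \sqrt{2 + P}$
$R{\left(h \right)} = \sqrt{9 + h}$
$R{\left(3 + V{\left(-4 \right)} \right)} \left(-92\right) \left(4 + 0 \cdot 0\right) = \sqrt{9 + \left(3 + \sqrt{2 - 4}\right)} \left(-92\right) \left(4 + 0 \cdot 0\right) = \sqrt{9 + \left(3 + \sqrt{-2}\right)} \left(-92\right) \left(4 + 0\right) = \sqrt{9 + \left(3 + i \sqrt{2}\right)} \left(-92\right) 4 = \sqrt{12 + i \sqrt{2}} \left(-92\right) 4 = - 92 \sqrt{12 + i \sqrt{2}} \cdot 4 = - 368 \sqrt{12 + i \sqrt{2}}$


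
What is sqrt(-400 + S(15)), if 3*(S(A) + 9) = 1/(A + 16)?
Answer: 2*I*sqrt(884337)/93 ≈ 20.223*I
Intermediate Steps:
S(A) = -9 + 1/(3*(16 + A)) (S(A) = -9 + 1/(3*(A + 16)) = -9 + 1/(3*(16 + A)))
sqrt(-400 + S(15)) = sqrt(-400 + (-431 - 27*15)/(3*(16 + 15))) = sqrt(-400 + (1/3)*(-431 - 405)/31) = sqrt(-400 + (1/3)*(1/31)*(-836)) = sqrt(-400 - 836/93) = sqrt(-38036/93) = 2*I*sqrt(884337)/93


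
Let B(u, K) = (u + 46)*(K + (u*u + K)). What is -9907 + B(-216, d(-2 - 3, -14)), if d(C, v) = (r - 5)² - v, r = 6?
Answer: -7946527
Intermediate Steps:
d(C, v) = 1 - v (d(C, v) = (6 - 5)² - v = 1² - v = 1 - v)
B(u, K) = (46 + u)*(u² + 2*K) (B(u, K) = (46 + u)*(K + (u² + K)) = (46 + u)*(K + (K + u²)) = (46 + u)*(u² + 2*K))
-9907 + B(-216, d(-2 - 3, -14)) = -9907 + ((-216)³ + 46*(-216)² + 92*(1 - 1*(-14)) + 2*(1 - 1*(-14))*(-216)) = -9907 + (-10077696 + 46*46656 + 92*(1 + 14) + 2*(1 + 14)*(-216)) = -9907 + (-10077696 + 2146176 + 92*15 + 2*15*(-216)) = -9907 + (-10077696 + 2146176 + 1380 - 6480) = -9907 - 7936620 = -7946527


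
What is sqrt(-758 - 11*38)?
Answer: 14*I*sqrt(6) ≈ 34.293*I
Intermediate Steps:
sqrt(-758 - 11*38) = sqrt(-758 - 418) = sqrt(-1176) = 14*I*sqrt(6)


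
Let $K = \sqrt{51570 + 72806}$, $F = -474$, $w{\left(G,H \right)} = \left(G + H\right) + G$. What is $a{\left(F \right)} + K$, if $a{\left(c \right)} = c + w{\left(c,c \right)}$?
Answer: $-1896 + 2 \sqrt{31094} \approx -1543.3$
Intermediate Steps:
$w{\left(G,H \right)} = H + 2 G$
$a{\left(c \right)} = 4 c$ ($a{\left(c \right)} = c + \left(c + 2 c\right) = c + 3 c = 4 c$)
$K = 2 \sqrt{31094}$ ($K = \sqrt{124376} = 2 \sqrt{31094} \approx 352.67$)
$a{\left(F \right)} + K = 4 \left(-474\right) + 2 \sqrt{31094} = -1896 + 2 \sqrt{31094}$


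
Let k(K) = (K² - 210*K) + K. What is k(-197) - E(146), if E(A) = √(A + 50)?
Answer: 79968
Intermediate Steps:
E(A) = √(50 + A)
k(K) = K² - 209*K
k(-197) - E(146) = -197*(-209 - 197) - √(50 + 146) = -197*(-406) - √196 = 79982 - 1*14 = 79982 - 14 = 79968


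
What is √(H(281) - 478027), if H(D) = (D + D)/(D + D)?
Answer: 3*I*√53114 ≈ 691.39*I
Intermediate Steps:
H(D) = 1 (H(D) = (2*D)/((2*D)) = (2*D)*(1/(2*D)) = 1)
√(H(281) - 478027) = √(1 - 478027) = √(-478026) = 3*I*√53114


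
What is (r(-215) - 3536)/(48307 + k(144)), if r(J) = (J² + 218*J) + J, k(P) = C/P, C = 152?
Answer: -79128/869545 ≈ -0.090999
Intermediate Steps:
k(P) = 152/P
r(J) = J² + 219*J
(r(-215) - 3536)/(48307 + k(144)) = (-215*(219 - 215) - 3536)/(48307 + 152/144) = (-215*4 - 3536)/(48307 + 152*(1/144)) = (-860 - 3536)/(48307 + 19/18) = -4396/869545/18 = -4396*18/869545 = -79128/869545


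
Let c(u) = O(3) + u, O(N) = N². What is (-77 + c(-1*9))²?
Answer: 5929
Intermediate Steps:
c(u) = 9 + u (c(u) = 3² + u = 9 + u)
(-77 + c(-1*9))² = (-77 + (9 - 1*9))² = (-77 + (9 - 9))² = (-77 + 0)² = (-77)² = 5929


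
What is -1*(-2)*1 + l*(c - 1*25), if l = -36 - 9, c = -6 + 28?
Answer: 137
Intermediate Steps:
c = 22
l = -45
-1*(-2)*1 + l*(c - 1*25) = -1*(-2)*1 - 45*(22 - 1*25) = 2*1 - 45*(22 - 25) = 2 - 45*(-3) = 2 + 135 = 137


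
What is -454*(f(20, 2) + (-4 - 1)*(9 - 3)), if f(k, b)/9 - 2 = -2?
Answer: 13620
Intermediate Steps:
f(k, b) = 0 (f(k, b) = 18 + 9*(-2) = 18 - 18 = 0)
-454*(f(20, 2) + (-4 - 1)*(9 - 3)) = -454*(0 + (-4 - 1)*(9 - 3)) = -454*(0 - 5*6) = -454*(0 - 30) = -454*(-30) = 13620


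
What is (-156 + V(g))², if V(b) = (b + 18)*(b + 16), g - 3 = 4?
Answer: 175561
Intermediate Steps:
g = 7 (g = 3 + 4 = 7)
V(b) = (16 + b)*(18 + b) (V(b) = (18 + b)*(16 + b) = (16 + b)*(18 + b))
(-156 + V(g))² = (-156 + (288 + 7² + 34*7))² = (-156 + (288 + 49 + 238))² = (-156 + 575)² = 419² = 175561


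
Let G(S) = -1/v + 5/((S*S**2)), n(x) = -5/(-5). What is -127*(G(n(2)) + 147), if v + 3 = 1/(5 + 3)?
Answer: -445008/23 ≈ -19348.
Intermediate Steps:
v = -23/8 (v = -3 + 1/(5 + 3) = -3 + 1/8 = -23/8 ≈ -2.8750)
n(x) = 1 (n(x) = -5*(-1/5) = 1)
G(S) = 8/23 + 5/S**3 (G(S) = -1/(-23/8) + 5/((S*S**2)) = -1*(-8/23) + 5/(S**3) = 8/23 + 5/S**3)
-127*(G(n(2)) + 147) = -127*((8/23 + 5/1**3) + 147) = -127*((8/23 + 5*1) + 147) = -127*((8/23 + 5) + 147) = -127*(123/23 + 147) = -127*3504/23 = -445008/23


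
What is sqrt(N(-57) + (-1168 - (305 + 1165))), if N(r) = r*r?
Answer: sqrt(611) ≈ 24.718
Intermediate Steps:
N(r) = r**2
sqrt(N(-57) + (-1168 - (305 + 1165))) = sqrt((-57)**2 + (-1168 - (305 + 1165))) = sqrt(3249 + (-1168 - 1*1470)) = sqrt(3249 + (-1168 - 1470)) = sqrt(3249 - 2638) = sqrt(611)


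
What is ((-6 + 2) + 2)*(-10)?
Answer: 20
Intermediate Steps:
((-6 + 2) + 2)*(-10) = (-4 + 2)*(-10) = -2*(-10) = 20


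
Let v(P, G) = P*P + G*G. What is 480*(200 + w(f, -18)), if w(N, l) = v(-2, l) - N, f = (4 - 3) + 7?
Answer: 249600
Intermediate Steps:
v(P, G) = G**2 + P**2 (v(P, G) = P**2 + G**2 = G**2 + P**2)
f = 8 (f = 1 + 7 = 8)
w(N, l) = 4 + l**2 - N (w(N, l) = (l**2 + (-2)**2) - N = (l**2 + 4) - N = (4 + l**2) - N = 4 + l**2 - N)
480*(200 + w(f, -18)) = 480*(200 + (4 + (-18)**2 - 1*8)) = 480*(200 + (4 + 324 - 8)) = 480*(200 + 320) = 480*520 = 249600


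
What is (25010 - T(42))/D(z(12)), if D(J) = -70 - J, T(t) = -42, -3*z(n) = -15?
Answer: -25052/75 ≈ -334.03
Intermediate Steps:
z(n) = 5 (z(n) = -⅓*(-15) = 5)
(25010 - T(42))/D(z(12)) = (25010 - 1*(-42))/(-70 - 1*5) = (25010 + 42)/(-70 - 5) = 25052/(-75) = 25052*(-1/75) = -25052/75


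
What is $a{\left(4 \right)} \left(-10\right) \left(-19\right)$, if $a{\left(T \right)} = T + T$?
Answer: $1520$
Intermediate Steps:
$a{\left(T \right)} = 2 T$
$a{\left(4 \right)} \left(-10\right) \left(-19\right) = 2 \cdot 4 \left(-10\right) \left(-19\right) = 8 \left(-10\right) \left(-19\right) = \left(-80\right) \left(-19\right) = 1520$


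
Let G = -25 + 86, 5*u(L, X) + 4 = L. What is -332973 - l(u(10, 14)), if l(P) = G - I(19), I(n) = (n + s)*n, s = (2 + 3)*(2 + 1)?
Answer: -332388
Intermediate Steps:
u(L, X) = -4/5 + L/5
G = 61
s = 15 (s = 5*3 = 15)
I(n) = n*(15 + n) (I(n) = (n + 15)*n = (15 + n)*n = n*(15 + n))
l(P) = -585 (l(P) = 61 - 19*(15 + 19) = 61 - 19*34 = 61 - 1*646 = 61 - 646 = -585)
-332973 - l(u(10, 14)) = -332973 - 1*(-585) = -332973 + 585 = -332388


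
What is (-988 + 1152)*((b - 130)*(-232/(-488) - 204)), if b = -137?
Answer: 543628020/61 ≈ 8.9119e+6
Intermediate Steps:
(-988 + 1152)*((b - 130)*(-232/(-488) - 204)) = (-988 + 1152)*((-137 - 130)*(-232/(-488) - 204)) = 164*(-267*(-232*(-1/488) - 204)) = 164*(-267*(29/61 - 204)) = 164*(-267*(-12415/61)) = 164*(3314805/61) = 543628020/61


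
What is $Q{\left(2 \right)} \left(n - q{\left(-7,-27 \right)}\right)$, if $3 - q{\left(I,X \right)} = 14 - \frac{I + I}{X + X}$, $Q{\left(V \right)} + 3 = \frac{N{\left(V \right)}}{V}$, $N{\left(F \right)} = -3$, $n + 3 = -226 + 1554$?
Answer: $- \frac{36065}{6} \approx -6010.8$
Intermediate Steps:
$n = 1325$ ($n = -3 + \left(-226 + 1554\right) = -3 + 1328 = 1325$)
$Q{\left(V \right)} = -3 - \frac{3}{V}$
$q{\left(I,X \right)} = -11 + \frac{I}{X}$ ($q{\left(I,X \right)} = 3 - \left(14 - \frac{I + I}{X + X}\right) = 3 - \left(14 - \frac{2 I}{2 X}\right) = 3 - \left(14 - 2 I \frac{1}{2 X}\right) = 3 - \left(14 - \frac{I}{X}\right) = 3 + \left(-14 + \frac{I}{X}\right) = -11 + \frac{I}{X}$)
$Q{\left(2 \right)} \left(n - q{\left(-7,-27 \right)}\right) = \left(-3 - \frac{3}{2}\right) \left(1325 - \left(-11 - \frac{7}{-27}\right)\right) = \left(-3 - \frac{3}{2}\right) \left(1325 - \left(-11 - - \frac{7}{27}\right)\right) = \left(-3 - \frac{3}{2}\right) \left(1325 - \left(-11 + \frac{7}{27}\right)\right) = - \frac{9 \left(1325 - - \frac{290}{27}\right)}{2} = - \frac{9 \left(1325 + \frac{290}{27}\right)}{2} = \left(- \frac{9}{2}\right) \frac{36065}{27} = - \frac{36065}{6}$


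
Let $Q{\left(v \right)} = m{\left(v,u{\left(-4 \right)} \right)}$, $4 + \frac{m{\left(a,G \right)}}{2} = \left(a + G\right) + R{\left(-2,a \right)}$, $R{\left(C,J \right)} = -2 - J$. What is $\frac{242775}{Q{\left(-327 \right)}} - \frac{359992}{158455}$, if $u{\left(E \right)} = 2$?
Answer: $- \frac{38471792561}{1267640} \approx -30349.0$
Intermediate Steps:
$m{\left(a,G \right)} = -12 + 2 G$ ($m{\left(a,G \right)} = -8 + 2 \left(\left(a + G\right) - \left(2 + a\right)\right) = -8 + 2 \left(\left(G + a\right) - \left(2 + a\right)\right) = -8 + 2 \left(-2 + G\right) = -8 + \left(-4 + 2 G\right) = -12 + 2 G$)
$Q{\left(v \right)} = -8$ ($Q{\left(v \right)} = -12 + 2 \cdot 2 = -12 + 4 = -8$)
$\frac{242775}{Q{\left(-327 \right)}} - \frac{359992}{158455} = \frac{242775}{-8} - \frac{359992}{158455} = 242775 \left(- \frac{1}{8}\right) - \frac{359992}{158455} = - \frac{242775}{8} - \frac{359992}{158455} = - \frac{38471792561}{1267640}$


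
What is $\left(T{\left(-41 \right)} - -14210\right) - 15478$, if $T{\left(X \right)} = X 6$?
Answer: $-1514$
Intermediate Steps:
$T{\left(X \right)} = 6 X$
$\left(T{\left(-41 \right)} - -14210\right) - 15478 = \left(6 \left(-41\right) - -14210\right) - 15478 = \left(-246 + 14210\right) - 15478 = 13964 - 15478 = -1514$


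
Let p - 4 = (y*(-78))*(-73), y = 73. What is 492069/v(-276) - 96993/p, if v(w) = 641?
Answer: 204474180441/266441906 ≈ 767.42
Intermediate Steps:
p = 415666 (p = 4 + (73*(-78))*(-73) = 4 - 5694*(-73) = 4 + 415662 = 415666)
492069/v(-276) - 96993/p = 492069/641 - 96993/415666 = 204474180441/266441906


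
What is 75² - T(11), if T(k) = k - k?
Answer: 5625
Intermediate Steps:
T(k) = 0
75² - T(11) = 75² - 1*0 = 5625 + 0 = 5625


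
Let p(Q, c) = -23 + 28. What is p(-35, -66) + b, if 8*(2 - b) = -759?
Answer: 815/8 ≈ 101.88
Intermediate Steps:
b = 775/8 (b = 2 - ⅛*(-759) = 2 + 759/8 = 775/8 ≈ 96.875)
p(Q, c) = 5
p(-35, -66) + b = 5 + 775/8 = 815/8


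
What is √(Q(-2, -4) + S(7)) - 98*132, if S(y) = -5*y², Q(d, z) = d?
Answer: -12936 + I*√247 ≈ -12936.0 + 15.716*I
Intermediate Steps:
√(Q(-2, -4) + S(7)) - 98*132 = √(-2 - 5*7²) - 98*132 = √(-2 - 5*49) - 12936 = √(-2 - 245) - 12936 = √(-247) - 12936 = I*√247 - 12936 = -12936 + I*√247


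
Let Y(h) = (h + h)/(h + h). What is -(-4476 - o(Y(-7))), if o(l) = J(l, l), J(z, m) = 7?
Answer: 4483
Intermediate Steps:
Y(h) = 1 (Y(h) = (2*h)/((2*h)) = (2*h)*(1/(2*h)) = 1)
o(l) = 7
-(-4476 - o(Y(-7))) = -(-4476 - 1*7) = -(-4476 - 7) = -1*(-4483) = 4483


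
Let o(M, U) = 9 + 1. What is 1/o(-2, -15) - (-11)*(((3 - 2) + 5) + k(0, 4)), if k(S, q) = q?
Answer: 1101/10 ≈ 110.10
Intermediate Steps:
o(M, U) = 10
1/o(-2, -15) - (-11)*(((3 - 2) + 5) + k(0, 4)) = 1/10 - (-11)*(((3 - 2) + 5) + 4) = 1/10 - (-11)*((1 + 5) + 4) = 1/10 - (-11)*(6 + 4) = 1/10 - (-11)*10 = 1/10 - 1*(-110) = 1/10 + 110 = 1101/10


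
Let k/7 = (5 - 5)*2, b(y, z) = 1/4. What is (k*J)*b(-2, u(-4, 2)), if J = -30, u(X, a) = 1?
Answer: 0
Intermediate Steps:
b(y, z) = 1/4
k = 0 (k = 7*((5 - 5)*2) = 7*(0*2) = 7*0 = 0)
(k*J)*b(-2, u(-4, 2)) = (0*(-30))*(1/4) = 0*(1/4) = 0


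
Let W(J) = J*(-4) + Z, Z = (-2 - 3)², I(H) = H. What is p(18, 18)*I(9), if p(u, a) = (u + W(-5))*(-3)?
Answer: -1701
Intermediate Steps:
Z = 25 (Z = (-5)² = 25)
W(J) = 25 - 4*J (W(J) = J*(-4) + 25 = -4*J + 25 = 25 - 4*J)
p(u, a) = -135 - 3*u (p(u, a) = (u + (25 - 4*(-5)))*(-3) = (u + (25 + 20))*(-3) = (u + 45)*(-3) = (45 + u)*(-3) = -135 - 3*u)
p(18, 18)*I(9) = (-135 - 3*18)*9 = (-135 - 54)*9 = -189*9 = -1701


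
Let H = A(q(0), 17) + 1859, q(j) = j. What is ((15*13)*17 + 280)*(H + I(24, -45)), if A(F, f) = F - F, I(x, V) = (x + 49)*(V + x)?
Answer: 1171970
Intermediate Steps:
I(x, V) = (49 + x)*(V + x)
A(F, f) = 0
H = 1859 (H = 0 + 1859 = 1859)
((15*13)*17 + 280)*(H + I(24, -45)) = ((15*13)*17 + 280)*(1859 + (24**2 + 49*(-45) + 49*24 - 45*24)) = (195*17 + 280)*(1859 + (576 - 2205 + 1176 - 1080)) = (3315 + 280)*(1859 - 1533) = 3595*326 = 1171970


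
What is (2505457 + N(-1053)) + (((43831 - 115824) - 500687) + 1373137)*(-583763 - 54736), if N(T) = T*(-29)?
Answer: -511088458049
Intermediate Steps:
N(T) = -29*T
(2505457 + N(-1053)) + (((43831 - 115824) - 500687) + 1373137)*(-583763 - 54736) = (2505457 - 29*(-1053)) + (((43831 - 115824) - 500687) + 1373137)*(-583763 - 54736) = (2505457 + 30537) + ((-71993 - 500687) + 1373137)*(-638499) = 2535994 + (-572680 + 1373137)*(-638499) = 2535994 + 800457*(-638499) = 2535994 - 511090994043 = -511088458049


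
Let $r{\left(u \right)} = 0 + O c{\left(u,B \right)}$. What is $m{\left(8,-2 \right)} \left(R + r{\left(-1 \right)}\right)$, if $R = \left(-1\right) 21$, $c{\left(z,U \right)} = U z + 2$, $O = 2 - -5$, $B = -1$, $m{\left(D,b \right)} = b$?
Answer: $0$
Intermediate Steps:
$O = 7$ ($O = 2 + 5 = 7$)
$c{\left(z,U \right)} = 2 + U z$
$R = -21$
$r{\left(u \right)} = 14 - 7 u$ ($r{\left(u \right)} = 0 + 7 \left(2 - u\right) = 0 - \left(-14 + 7 u\right) = 14 - 7 u$)
$m{\left(8,-2 \right)} \left(R + r{\left(-1 \right)}\right) = - 2 \left(-21 + \left(14 - -7\right)\right) = - 2 \left(-21 + \left(14 + 7\right)\right) = - 2 \left(-21 + 21\right) = \left(-2\right) 0 = 0$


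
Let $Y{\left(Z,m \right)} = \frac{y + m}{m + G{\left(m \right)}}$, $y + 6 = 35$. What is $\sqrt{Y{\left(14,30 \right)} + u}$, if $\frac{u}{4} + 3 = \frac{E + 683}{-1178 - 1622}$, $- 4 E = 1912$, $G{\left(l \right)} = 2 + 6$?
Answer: $\frac{i \sqrt{18998385}}{1330} \approx 3.2772 i$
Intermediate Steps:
$G{\left(l \right)} = 8$
$E = -478$ ($E = \left(- \frac{1}{4}\right) 1912 = -478$)
$y = 29$ ($y = -6 + 35 = 29$)
$Y{\left(Z,m \right)} = \frac{29 + m}{8 + m}$ ($Y{\left(Z,m \right)} = \frac{29 + m}{m + 8} = \frac{29 + m}{8 + m}$)
$u = - \frac{1721}{140}$ ($u = -12 + 4 \frac{-478 + 683}{-1178 - 1622} = -12 + 4 \frac{205}{-2800} = -12 + 4 \cdot 205 \left(- \frac{1}{2800}\right) = -12 + 4 \left(- \frac{41}{560}\right) = -12 - \frac{41}{140} = - \frac{1721}{140} \approx -12.293$)
$\sqrt{Y{\left(14,30 \right)} + u} = \sqrt{\frac{29 + 30}{8 + 30} - \frac{1721}{140}} = \sqrt{\frac{1}{38} \cdot 59 - \frac{1721}{140}} = \sqrt{\frac{59}{38} - \frac{1721}{140}} = \sqrt{- \frac{28569}{2660}} = \frac{i \sqrt{18998385}}{1330}$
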